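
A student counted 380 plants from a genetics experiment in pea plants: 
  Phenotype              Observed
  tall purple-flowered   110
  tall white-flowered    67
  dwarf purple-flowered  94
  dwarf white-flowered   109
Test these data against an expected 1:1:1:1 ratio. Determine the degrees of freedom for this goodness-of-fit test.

3

A goodness-of-fit test with 4 phenotype classes has df = 4 − 1 = 3.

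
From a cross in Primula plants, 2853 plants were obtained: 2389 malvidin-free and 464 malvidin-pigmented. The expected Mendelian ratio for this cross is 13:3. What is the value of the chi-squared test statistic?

Total ratio parts = 16. Expected numbers out of 2853:
  malvidin-free: 2853 × 13/16 = 2318.0625
  malvidin-pigmented: 2853 × 3/16 = 534.9375
χ² = Σ (O − E)² / E
  malvidin-free: (2389 − 2318.0625)² / 2318.0625 = 2.1708
  malvidin-pigmented: (464 − 534.9375)² / 534.9375 = 9.4069
χ² = 2.1708 + 9.4069 = 11.5777 ≈ 11.578

11.578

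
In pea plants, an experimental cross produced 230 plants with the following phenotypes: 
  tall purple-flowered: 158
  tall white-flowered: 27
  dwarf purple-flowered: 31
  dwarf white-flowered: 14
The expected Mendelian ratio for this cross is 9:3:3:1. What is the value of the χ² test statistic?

Under the 9:3:3:1 hypothesis (Σ ratio = 16, N = 230):
  tall purple-flowered: 230 × 9/16 = 129.375
  tall white-flowered: 230 × 3/16 = 43.125
  dwarf purple-flowered: 230 × 3/16 = 43.125
  dwarf white-flowered: 230 × 1/16 = 14.375
χ² = Σ (O − E)² / E
  tall purple-flowered: (158 − 129.375)² / 129.375 = 6.3335
  tall white-flowered: (27 − 43.125)² / 43.125 = 6.0293
  dwarf purple-flowered: (31 − 43.125)² / 43.125 = 3.4091
  dwarf white-flowered: (14 − 14.375)² / 14.375 = 0.0098
χ² = 6.3335 + 6.0293 + 3.4091 + 0.0098 = 15.7817 ≈ 15.782

15.782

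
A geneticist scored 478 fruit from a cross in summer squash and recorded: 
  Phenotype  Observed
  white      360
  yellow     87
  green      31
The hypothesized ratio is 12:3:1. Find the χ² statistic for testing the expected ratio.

0.126

Expected counts for N = 478 under a 12:3:1 ratio (total parts = 16):
  white: 478 × 12/16 = 358.5
  yellow: 478 × 3/16 = 89.625
  green: 478 × 1/16 = 29.875
χ² = Σ (O − E)² / E
  white: (360 − 358.5)² / 358.5 = 0.0063
  yellow: (87 − 89.625)² / 89.625 = 0.0769
  green: (31 − 29.875)² / 29.875 = 0.0424
χ² = 0.0063 + 0.0769 + 0.0424 = 0.1256 ≈ 0.126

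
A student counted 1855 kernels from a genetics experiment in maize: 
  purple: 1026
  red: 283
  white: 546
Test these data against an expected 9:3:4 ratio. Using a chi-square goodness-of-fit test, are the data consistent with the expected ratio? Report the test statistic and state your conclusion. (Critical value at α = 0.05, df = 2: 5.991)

26.957; not consistent

Under the 9:3:4 hypothesis (Σ ratio = 16, N = 1855):
  purple: 1855 × 9/16 = 1043.4375
  red: 1855 × 3/16 = 347.8125
  white: 1855 × 4/16 = 463.75
χ² = Σ (O − E)² / E
  purple: (1026 − 1043.4375)² / 1043.4375 = 0.2914
  red: (283 − 347.8125)² / 347.8125 = 12.0774
  white: (546 − 463.75)² / 463.75 = 14.5877
χ² = 0.2914 + 12.0774 + 14.5877 = 26.9565 ≈ 26.957
Degrees of freedom = 3 − 1 = 2; critical value at α = 0.05 is 5.991.
Since 26.957 > 5.991, we reject the null hypothesis — the data do not fit the 9:3:4 ratio.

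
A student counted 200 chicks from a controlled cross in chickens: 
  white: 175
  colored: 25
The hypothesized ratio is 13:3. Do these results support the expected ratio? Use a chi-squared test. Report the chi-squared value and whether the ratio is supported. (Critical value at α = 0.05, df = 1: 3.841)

5.128; not consistent

Total ratio parts = 16. Expected numbers out of 200:
  white: 200 × 13/16 = 162.5
  colored: 200 × 3/16 = 37.5
χ² = Σ (O − E)² / E
  white: (175 − 162.5)² / 162.5 = 0.9615
  colored: (25 − 37.5)² / 37.5 = 4.1667
χ² = 0.9615 + 4.1667 = 5.1282 ≈ 5.128
Degrees of freedom = 2 − 1 = 1; critical value at α = 0.05 is 3.841.
Since 5.128 > 3.841, we reject the null hypothesis — the data do not fit the 13:3 ratio.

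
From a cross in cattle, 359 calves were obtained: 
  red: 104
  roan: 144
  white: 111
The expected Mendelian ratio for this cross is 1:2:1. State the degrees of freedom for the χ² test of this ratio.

2

A goodness-of-fit test with 3 phenotype classes has df = 3 − 1 = 2.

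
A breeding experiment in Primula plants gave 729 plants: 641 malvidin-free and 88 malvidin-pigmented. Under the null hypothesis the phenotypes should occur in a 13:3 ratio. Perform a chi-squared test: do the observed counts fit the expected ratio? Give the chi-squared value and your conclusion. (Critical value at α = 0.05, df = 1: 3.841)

Under the 13:3 hypothesis (Σ ratio = 16, N = 729):
  malvidin-free: 729 × 13/16 = 592.3125
  malvidin-pigmented: 729 × 3/16 = 136.6875
χ² = Σ (O − E)² / E
  malvidin-free: (641 − 592.3125)² / 592.3125 = 4.0021
  malvidin-pigmented: (88 − 136.6875)² / 136.6875 = 17.3423
χ² = 4.0021 + 17.3423 = 21.3444 ≈ 21.344
Degrees of freedom = 2 − 1 = 1; critical value at α = 0.05 is 3.841.
Since 21.344 > 3.841, we reject the null hypothesis — the data do not fit the 13:3 ratio.

21.344; not consistent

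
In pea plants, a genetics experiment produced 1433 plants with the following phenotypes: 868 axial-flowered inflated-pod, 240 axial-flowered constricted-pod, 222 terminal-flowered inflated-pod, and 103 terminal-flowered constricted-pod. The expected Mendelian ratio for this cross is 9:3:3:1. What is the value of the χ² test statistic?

17.951

Total ratio parts = 16. Expected numbers out of 1433:
  axial-flowered inflated-pod: 1433 × 9/16 = 806.0625
  axial-flowered constricted-pod: 1433 × 3/16 = 268.6875
  terminal-flowered inflated-pod: 1433 × 3/16 = 268.6875
  terminal-flowered constricted-pod: 1433 × 1/16 = 89.5625
χ² = Σ (O − E)² / E
  axial-flowered inflated-pod: (868 − 806.0625)² / 806.0625 = 4.7593
  axial-flowered constricted-pod: (240 − 268.6875)² / 268.6875 = 3.0629
  terminal-flowered inflated-pod: (222 − 268.6875)² / 268.6875 = 8.1125
  terminal-flowered constricted-pod: (103 − 89.5625)² / 89.5625 = 2.0161
χ² = 4.7593 + 3.0629 + 8.1125 + 2.0161 = 17.9508 ≈ 17.951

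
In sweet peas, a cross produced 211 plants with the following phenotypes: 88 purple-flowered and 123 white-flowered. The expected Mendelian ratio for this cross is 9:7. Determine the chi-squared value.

Expected counts for N = 211 under a 9:7 ratio (total parts = 16):
  purple-flowered: 211 × 9/16 = 118.6875
  white-flowered: 211 × 7/16 = 92.3125
χ² = Σ (O − E)² / E
  purple-flowered: (88 − 118.6875)² / 118.6875 = 7.9345
  white-flowered: (123 − 92.3125)² / 92.3125 = 10.2015
χ² = 7.9345 + 10.2015 = 18.136

18.136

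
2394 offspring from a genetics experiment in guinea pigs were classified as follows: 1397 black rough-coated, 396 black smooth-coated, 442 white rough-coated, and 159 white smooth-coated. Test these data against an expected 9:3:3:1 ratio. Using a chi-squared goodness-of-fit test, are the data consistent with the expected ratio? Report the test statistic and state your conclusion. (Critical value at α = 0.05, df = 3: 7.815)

8.806; not consistent

Under the 9:3:3:1 hypothesis (Σ ratio = 16, N = 2394):
  black rough-coated: 2394 × 9/16 = 1346.625
  black smooth-coated: 2394 × 3/16 = 448.875
  white rough-coated: 2394 × 3/16 = 448.875
  white smooth-coated: 2394 × 1/16 = 149.625
χ² = Σ (O − E)² / E
  black rough-coated: (1397 − 1346.625)² / 1346.625 = 1.8844
  black smooth-coated: (396 − 448.875)² / 448.875 = 6.2284
  white rough-coated: (442 − 448.875)² / 448.875 = 0.1053
  white smooth-coated: (159 − 149.625)² / 149.625 = 0.5874
χ² = 1.8844 + 6.2284 + 0.1053 + 0.5874 = 8.8055 ≈ 8.806
Degrees of freedom = 4 − 1 = 3; critical value at α = 0.05 is 7.815.
Since 8.806 > 7.815, we reject the null hypothesis — the data do not fit the 9:3:3:1 ratio.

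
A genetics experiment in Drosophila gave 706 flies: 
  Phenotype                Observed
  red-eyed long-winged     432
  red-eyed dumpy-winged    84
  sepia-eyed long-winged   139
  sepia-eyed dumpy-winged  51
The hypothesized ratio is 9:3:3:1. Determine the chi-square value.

Expected counts for N = 706 under a 9:3:3:1 ratio (total parts = 16):
  red-eyed long-winged: 706 × 9/16 = 397.125
  red-eyed dumpy-winged: 706 × 3/16 = 132.375
  sepia-eyed long-winged: 706 × 3/16 = 132.375
  sepia-eyed dumpy-winged: 706 × 1/16 = 44.125
χ² = Σ (O − E)² / E
  red-eyed long-winged: (432 − 397.125)² / 397.125 = 3.0627
  red-eyed dumpy-winged: (84 − 132.375)² / 132.375 = 17.6781
  sepia-eyed long-winged: (139 − 132.375)² / 132.375 = 0.3316
  sepia-eyed dumpy-winged: (51 − 44.125)² / 44.125 = 1.0712
χ² = 3.0627 + 17.6781 + 0.3316 + 1.0712 = 22.1436 ≈ 22.144

22.144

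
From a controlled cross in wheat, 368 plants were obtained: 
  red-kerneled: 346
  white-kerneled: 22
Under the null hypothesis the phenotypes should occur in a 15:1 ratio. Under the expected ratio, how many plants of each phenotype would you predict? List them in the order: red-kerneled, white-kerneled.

345, 23

Under the 15:1 hypothesis (Σ ratio = 16, N = 368):
  red-kerneled: 368 × 15/16 = 345
  white-kerneled: 368 × 1/16 = 23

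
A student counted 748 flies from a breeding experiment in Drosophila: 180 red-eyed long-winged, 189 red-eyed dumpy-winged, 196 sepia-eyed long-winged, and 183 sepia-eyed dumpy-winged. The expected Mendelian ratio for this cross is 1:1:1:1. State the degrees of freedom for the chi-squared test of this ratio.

3

A goodness-of-fit test with 4 phenotype classes has df = 4 − 1 = 3.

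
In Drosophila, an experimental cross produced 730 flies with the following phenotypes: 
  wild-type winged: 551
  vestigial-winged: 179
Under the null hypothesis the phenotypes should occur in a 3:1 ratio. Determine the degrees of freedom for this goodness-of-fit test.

A goodness-of-fit test with 2 phenotype classes has df = 2 − 1 = 1.

1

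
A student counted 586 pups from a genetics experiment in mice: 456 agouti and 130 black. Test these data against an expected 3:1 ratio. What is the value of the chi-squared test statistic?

2.478

Total ratio parts = 4. Expected numbers out of 586:
  agouti: 586 × 3/4 = 439.5
  black: 586 × 1/4 = 146.5
χ² = Σ (O − E)² / E
  agouti: (456 − 439.5)² / 439.5 = 0.6195
  black: (130 − 146.5)² / 146.5 = 1.8584
χ² = 0.6195 + 1.8584 = 2.4779 ≈ 2.478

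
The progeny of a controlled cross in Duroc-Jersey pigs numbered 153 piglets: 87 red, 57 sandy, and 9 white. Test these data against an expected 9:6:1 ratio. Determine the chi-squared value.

Expected counts for N = 153 under a 9:6:1 ratio (total parts = 16):
  red: 153 × 9/16 = 86.0625
  sandy: 153 × 6/16 = 57.375
  white: 153 × 1/16 = 9.5625
χ² = Σ (O − E)² / E
  red: (87 − 86.0625)² / 86.0625 = 0.0102
  sandy: (57 − 57.375)² / 57.375 = 0.0025
  white: (9 − 9.5625)² / 9.5625 = 0.0331
χ² = 0.0102 + 0.0025 + 0.0331 = 0.0458 ≈ 0.046

0.046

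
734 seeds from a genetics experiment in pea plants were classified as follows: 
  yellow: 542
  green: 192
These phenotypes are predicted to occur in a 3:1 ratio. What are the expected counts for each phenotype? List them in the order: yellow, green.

550.5, 183.5

Under the 3:1 hypothesis (Σ ratio = 4, N = 734):
  yellow: 734 × 3/4 = 550.5
  green: 734 × 1/4 = 183.5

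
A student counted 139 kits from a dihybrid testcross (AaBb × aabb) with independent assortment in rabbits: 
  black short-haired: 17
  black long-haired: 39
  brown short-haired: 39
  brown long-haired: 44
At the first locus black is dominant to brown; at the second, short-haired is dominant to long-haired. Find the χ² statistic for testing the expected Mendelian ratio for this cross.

12.568

A dihybrid testcross with independent assortment gives a 1:1:1:1 ratio.
The 1:1:1:1 ratio has 4 parts, so with N = 139 the expected counts are:
  black short-haired: 139 × 1/4 = 34.75
  black long-haired: 139 × 1/4 = 34.75
  brown short-haired: 139 × 1/4 = 34.75
  brown long-haired: 139 × 1/4 = 34.75
χ² = Σ (O − E)² / E
  black short-haired: (17 − 34.75)² / 34.75 = 9.0665
  black long-haired: (39 − 34.75)² / 34.75 = 0.5198
  brown short-haired: (39 − 34.75)² / 34.75 = 0.5198
  brown long-haired: (44 − 34.75)² / 34.75 = 2.4622
χ² = 9.0665 + 0.5198 + 0.5198 + 2.4622 = 12.5683 ≈ 12.568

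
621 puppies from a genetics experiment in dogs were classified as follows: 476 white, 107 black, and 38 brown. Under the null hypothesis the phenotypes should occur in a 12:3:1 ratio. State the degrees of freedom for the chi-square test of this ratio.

2

A goodness-of-fit test with 3 phenotype classes has df = 3 − 1 = 2.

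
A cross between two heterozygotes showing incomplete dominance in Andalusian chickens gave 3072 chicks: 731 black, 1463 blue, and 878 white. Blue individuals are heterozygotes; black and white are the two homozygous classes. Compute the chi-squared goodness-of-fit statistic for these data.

With incomplete dominance, a heterozygote × heterozygote cross gives a 1:2:1 phenotypic ratio.
Total ratio parts = 4. Expected numbers out of 3072:
  black: 3072 × 1/4 = 768
  blue: 3072 × 2/4 = 1536
  white: 3072 × 1/4 = 768
χ² = Σ (O − E)² / E
  black: (731 − 768)² / 768 = 1.7826
  blue: (1463 − 1536)² / 1536 = 3.4694
  white: (878 − 768)² / 768 = 15.7552
χ² = 1.7826 + 3.4694 + 15.7552 = 21.0072 ≈ 21.007

21.007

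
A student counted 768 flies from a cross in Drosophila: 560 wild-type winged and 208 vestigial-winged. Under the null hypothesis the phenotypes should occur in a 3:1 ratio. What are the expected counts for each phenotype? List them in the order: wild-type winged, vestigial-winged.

576, 192

Expected counts for N = 768 under a 3:1 ratio (total parts = 4):
  wild-type winged: 768 × 3/4 = 576
  vestigial-winged: 768 × 1/4 = 192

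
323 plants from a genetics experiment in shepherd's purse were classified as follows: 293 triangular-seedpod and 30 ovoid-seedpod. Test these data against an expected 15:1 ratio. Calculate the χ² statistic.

The 15:1 ratio has 16 parts, so with N = 323 the expected counts are:
  triangular-seedpod: 323 × 15/16 = 302.8125
  ovoid-seedpod: 323 × 1/16 = 20.1875
χ² = Σ (O − E)² / E
  triangular-seedpod: (293 − 302.8125)² / 302.8125 = 0.3180
  ovoid-seedpod: (30 − 20.1875)² / 20.1875 = 4.7695
χ² = 0.3180 + 4.7695 = 5.0875 ≈ 5.088

5.088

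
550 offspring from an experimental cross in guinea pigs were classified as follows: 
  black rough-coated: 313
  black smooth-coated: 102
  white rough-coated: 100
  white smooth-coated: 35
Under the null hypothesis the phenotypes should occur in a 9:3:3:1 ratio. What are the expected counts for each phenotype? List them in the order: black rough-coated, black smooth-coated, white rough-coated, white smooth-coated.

309.375, 103.125, 103.125, 34.375

Expected counts for N = 550 under a 9:3:3:1 ratio (total parts = 16):
  black rough-coated: 550 × 9/16 = 309.375
  black smooth-coated: 550 × 3/16 = 103.125
  white rough-coated: 550 × 3/16 = 103.125
  white smooth-coated: 550 × 1/16 = 34.375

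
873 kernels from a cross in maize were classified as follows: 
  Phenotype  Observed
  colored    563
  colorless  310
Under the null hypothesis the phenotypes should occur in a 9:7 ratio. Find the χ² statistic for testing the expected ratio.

The 9:7 ratio has 16 parts, so with N = 873 the expected counts are:
  colored: 873 × 9/16 = 491.0625
  colorless: 873 × 7/16 = 381.9375
χ² = Σ (O − E)² / E
  colored: (563 − 491.0625)² / 491.0625 = 10.5384
  colorless: (310 − 381.9375)² / 381.9375 = 13.5493
χ² = 10.5384 + 13.5493 = 24.0877 ≈ 24.088

24.088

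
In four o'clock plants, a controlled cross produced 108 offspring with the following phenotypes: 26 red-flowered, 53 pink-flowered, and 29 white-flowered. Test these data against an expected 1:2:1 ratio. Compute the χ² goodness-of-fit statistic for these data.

The 1:2:1 ratio has 4 parts, so with N = 108 the expected counts are:
  red-flowered: 108 × 1/4 = 27
  pink-flowered: 108 × 2/4 = 54
  white-flowered: 108 × 1/4 = 27
χ² = Σ (O − E)² / E
  red-flowered: (26 − 27)² / 27 = 0.0370
  pink-flowered: (53 − 54)² / 54 = 0.0185
  white-flowered: (29 − 27)² / 27 = 0.1481
χ² = 0.0370 + 0.0185 + 0.1481 = 0.2036 ≈ 0.204

0.204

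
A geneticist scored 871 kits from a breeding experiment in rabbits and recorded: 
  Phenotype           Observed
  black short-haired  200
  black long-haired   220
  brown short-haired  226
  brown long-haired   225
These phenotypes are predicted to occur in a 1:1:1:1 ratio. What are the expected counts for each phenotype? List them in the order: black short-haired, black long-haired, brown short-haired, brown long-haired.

Total ratio parts = 4. Expected numbers out of 871:
  black short-haired: 871 × 1/4 = 217.75
  black long-haired: 871 × 1/4 = 217.75
  brown short-haired: 871 × 1/4 = 217.75
  brown long-haired: 871 × 1/4 = 217.75

217.75, 217.75, 217.75, 217.75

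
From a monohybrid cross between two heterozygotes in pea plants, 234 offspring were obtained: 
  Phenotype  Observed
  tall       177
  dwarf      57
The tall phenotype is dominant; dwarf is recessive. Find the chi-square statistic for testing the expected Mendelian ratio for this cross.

0.051

For a monohybrid cross between heterozygotes with complete dominance, the expected phenotypic ratio is 3:1.
Expected counts for N = 234 under a 3:1 ratio (total parts = 4):
  tall: 234 × 3/4 = 175.5
  dwarf: 234 × 1/4 = 58.5
χ² = Σ (O − E)² / E
  tall: (177 − 175.5)² / 175.5 = 0.0128
  dwarf: (57 − 58.5)² / 58.5 = 0.0385
χ² = 0.0128 + 0.0385 = 0.0513 ≈ 0.051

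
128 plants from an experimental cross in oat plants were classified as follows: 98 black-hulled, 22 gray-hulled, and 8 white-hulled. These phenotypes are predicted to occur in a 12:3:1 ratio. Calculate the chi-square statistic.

Total ratio parts = 16. Expected numbers out of 128:
  black-hulled: 128 × 12/16 = 96
  gray-hulled: 128 × 3/16 = 24
  white-hulled: 128 × 1/16 = 8
χ² = Σ (O − E)² / E
  black-hulled: (98 − 96)² / 96 = 0.0417
  gray-hulled: (22 − 24)² / 24 = 0.1667
  white-hulled: (8 − 8)² / 8 = 0.0000
χ² = 0.0417 + 0.1667 + 0.0000 = 0.2084 ≈ 0.208

0.208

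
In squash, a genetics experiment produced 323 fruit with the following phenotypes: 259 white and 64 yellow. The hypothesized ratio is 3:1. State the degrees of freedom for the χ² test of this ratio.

1

A goodness-of-fit test with 2 phenotype classes has df = 2 − 1 = 1.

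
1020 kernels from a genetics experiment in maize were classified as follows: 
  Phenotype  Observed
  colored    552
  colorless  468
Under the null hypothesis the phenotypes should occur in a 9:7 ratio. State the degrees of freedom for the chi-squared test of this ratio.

A goodness-of-fit test with 2 phenotype classes has df = 2 − 1 = 1.

1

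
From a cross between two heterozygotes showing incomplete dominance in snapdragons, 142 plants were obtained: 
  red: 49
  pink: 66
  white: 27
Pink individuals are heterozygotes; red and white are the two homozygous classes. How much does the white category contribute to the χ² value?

2.035

With incomplete dominance, a heterozygote × heterozygote cross gives a 1:2:1 phenotypic ratio.
The 1:2:1 ratio has 4 parts, so with N = 142 the expected counts are:
  red: 142 × 1/4 = 35.5
  pink: 142 × 2/4 = 71
  white: 142 × 1/4 = 35.5
Contribution of white: (27 − 35.5)² / 35.5 = 2.0352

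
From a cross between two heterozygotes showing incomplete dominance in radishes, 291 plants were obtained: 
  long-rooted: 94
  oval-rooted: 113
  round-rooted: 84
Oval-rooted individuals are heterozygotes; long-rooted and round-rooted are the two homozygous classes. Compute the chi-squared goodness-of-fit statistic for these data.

15.206

With incomplete dominance, a heterozygote × heterozygote cross gives a 1:2:1 phenotypic ratio.
Total ratio parts = 4. Expected numbers out of 291:
  long-rooted: 291 × 1/4 = 72.75
  oval-rooted: 291 × 2/4 = 145.5
  round-rooted: 291 × 1/4 = 72.75
χ² = Σ (O − E)² / E
  long-rooted: (94 − 72.75)² / 72.75 = 6.2070
  oval-rooted: (113 − 145.5)² / 145.5 = 7.2595
  round-rooted: (84 − 72.75)² / 72.75 = 1.7397
χ² = 6.2070 + 7.2595 + 1.7397 = 15.2062 ≈ 15.206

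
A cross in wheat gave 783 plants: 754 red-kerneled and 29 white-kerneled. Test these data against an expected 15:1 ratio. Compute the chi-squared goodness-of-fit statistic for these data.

Expected counts for N = 783 under a 15:1 ratio (total parts = 16):
  red-kerneled: 783 × 15/16 = 734.0625
  white-kerneled: 783 × 1/16 = 48.9375
χ² = Σ (O − E)² / E
  red-kerneled: (754 − 734.0625)² / 734.0625 = 0.5415
  white-kerneled: (29 − 48.9375)² / 48.9375 = 8.1227
χ² = 0.5415 + 8.1227 = 8.6642 ≈ 8.664

8.664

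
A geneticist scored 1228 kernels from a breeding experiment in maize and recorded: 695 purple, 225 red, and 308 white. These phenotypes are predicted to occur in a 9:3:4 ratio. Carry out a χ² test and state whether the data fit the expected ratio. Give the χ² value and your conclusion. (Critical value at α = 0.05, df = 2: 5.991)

Expected counts for N = 1228 under a 9:3:4 ratio (total parts = 16):
  purple: 1228 × 9/16 = 690.75
  red: 1228 × 3/16 = 230.25
  white: 1228 × 4/16 = 307
χ² = Σ (O − E)² / E
  purple: (695 − 690.75)² / 690.75 = 0.0261
  red: (225 − 230.25)² / 230.25 = 0.1197
  white: (308 − 307)² / 307 = 0.0033
χ² = 0.0261 + 0.1197 + 0.0033 = 0.1491 ≈ 0.149
Degrees of freedom = 3 − 1 = 2; critical value at α = 0.05 is 5.991.
Since 0.149 < 5.991, we fail to reject the null hypothesis — the data are consistent with the 9:3:4 ratio.

0.149; consistent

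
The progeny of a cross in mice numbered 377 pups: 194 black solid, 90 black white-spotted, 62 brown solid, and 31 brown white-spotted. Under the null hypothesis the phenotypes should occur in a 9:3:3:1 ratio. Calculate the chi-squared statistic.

10.230

The 9:3:3:1 ratio has 16 parts, so with N = 377 the expected counts are:
  black solid: 377 × 9/16 = 212.0625
  black white-spotted: 377 × 3/16 = 70.6875
  brown solid: 377 × 3/16 = 70.6875
  brown white-spotted: 377 × 1/16 = 23.5625
χ² = Σ (O − E)² / E
  black solid: (194 − 212.0625)² / 212.0625 = 1.5385
  black white-spotted: (90 − 70.6875)² / 70.6875 = 5.2764
  brown solid: (62 − 70.6875)² / 70.6875 = 1.0677
  brown white-spotted: (31 − 23.5625)² / 23.5625 = 2.3476
χ² = 1.5385 + 5.2764 + 1.0677 + 2.3476 = 10.2302 ≈ 10.230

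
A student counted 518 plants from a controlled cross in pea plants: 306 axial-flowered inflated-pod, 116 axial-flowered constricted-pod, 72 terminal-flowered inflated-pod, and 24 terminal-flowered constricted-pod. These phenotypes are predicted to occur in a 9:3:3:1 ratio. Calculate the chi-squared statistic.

13.068

Expected counts for N = 518 under a 9:3:3:1 ratio (total parts = 16):
  axial-flowered inflated-pod: 518 × 9/16 = 291.375
  axial-flowered constricted-pod: 518 × 3/16 = 97.125
  terminal-flowered inflated-pod: 518 × 3/16 = 97.125
  terminal-flowered constricted-pod: 518 × 1/16 = 32.375
χ² = Σ (O − E)² / E
  axial-flowered inflated-pod: (306 − 291.375)² / 291.375 = 0.7341
  axial-flowered constricted-pod: (116 − 97.125)² / 97.125 = 3.6681
  terminal-flowered inflated-pod: (72 − 97.125)² / 97.125 = 6.4995
  terminal-flowered constricted-pod: (24 − 32.375)² / 32.375 = 2.1665
χ² = 0.7341 + 3.6681 + 6.4995 + 2.1665 = 13.0682 ≈ 13.068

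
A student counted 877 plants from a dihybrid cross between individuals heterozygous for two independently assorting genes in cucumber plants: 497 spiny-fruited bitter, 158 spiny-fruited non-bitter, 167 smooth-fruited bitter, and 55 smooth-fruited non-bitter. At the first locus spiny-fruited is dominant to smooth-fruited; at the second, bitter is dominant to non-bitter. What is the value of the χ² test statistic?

A dihybrid F₂ with independent assortment and complete dominance at both loci gives a 9:3:3:1 phenotypic ratio.
The 9:3:3:1 ratio has 16 parts, so with N = 877 the expected counts are:
  spiny-fruited bitter: 877 × 9/16 = 493.3125
  spiny-fruited non-bitter: 877 × 3/16 = 164.4375
  smooth-fruited bitter: 877 × 3/16 = 164.4375
  smooth-fruited non-bitter: 877 × 1/16 = 54.8125
χ² = Σ (O − E)² / E
  spiny-fruited bitter: (497 − 493.3125)² / 493.3125 = 0.0276
  spiny-fruited non-bitter: (158 − 164.4375)² / 164.4375 = 0.2520
  smooth-fruited bitter: (167 − 164.4375)² / 164.4375 = 0.0399
  smooth-fruited non-bitter: (55 − 54.8125)² / 54.8125 = 0.0006
χ² = 0.0276 + 0.2520 + 0.0399 + 0.0006 = 0.3201 ≈ 0.320

0.320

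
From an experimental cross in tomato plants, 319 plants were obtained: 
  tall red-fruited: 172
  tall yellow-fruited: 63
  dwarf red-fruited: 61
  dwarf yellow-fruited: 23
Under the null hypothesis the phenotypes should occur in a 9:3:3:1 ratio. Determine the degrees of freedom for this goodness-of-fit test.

3

A goodness-of-fit test with 4 phenotype classes has df = 4 − 1 = 3.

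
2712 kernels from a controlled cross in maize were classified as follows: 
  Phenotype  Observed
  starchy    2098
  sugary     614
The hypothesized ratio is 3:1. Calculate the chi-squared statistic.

Expected counts for N = 2712 under a 3:1 ratio (total parts = 4):
  starchy: 2712 × 3/4 = 2034
  sugary: 2712 × 1/4 = 678
χ² = Σ (O − E)² / E
  starchy: (2098 − 2034)² / 2034 = 2.0138
  sugary: (614 − 678)² / 678 = 6.0413
χ² = 2.0138 + 6.0413 = 8.0551 ≈ 8.055

8.055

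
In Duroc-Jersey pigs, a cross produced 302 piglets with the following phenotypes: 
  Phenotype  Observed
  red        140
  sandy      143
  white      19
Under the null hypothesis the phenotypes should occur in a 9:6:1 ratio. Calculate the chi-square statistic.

13.070

Total ratio parts = 16. Expected numbers out of 302:
  red: 302 × 9/16 = 169.875
  sandy: 302 × 6/16 = 113.25
  white: 302 × 1/16 = 18.875
χ² = Σ (O − E)² / E
  red: (140 − 169.875)² / 169.875 = 5.2540
  sandy: (143 − 113.25)² / 113.25 = 7.8151
  white: (19 − 18.875)² / 18.875 = 0.0008
χ² = 5.2540 + 7.8151 + 0.0008 = 13.0699 ≈ 13.070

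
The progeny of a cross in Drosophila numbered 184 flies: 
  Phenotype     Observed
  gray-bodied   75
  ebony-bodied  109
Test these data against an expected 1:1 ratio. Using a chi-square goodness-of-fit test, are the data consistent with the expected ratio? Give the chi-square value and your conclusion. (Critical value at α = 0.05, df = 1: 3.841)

Expected counts for N = 184 under a 1:1 ratio (total parts = 2):
  gray-bodied: 184 × 1/2 = 92
  ebony-bodied: 184 × 1/2 = 92
χ² = Σ (O − E)² / E
  gray-bodied: (75 − 92)² / 92 = 3.1413
  ebony-bodied: (109 − 92)² / 92 = 3.1413
χ² = 3.1413 + 3.1413 = 6.2826 ≈ 6.283
Degrees of freedom = 2 − 1 = 1; critical value at α = 0.05 is 3.841.
Since 6.283 > 3.841, we reject the null hypothesis — the data do not fit the 1:1 ratio.

6.283; not consistent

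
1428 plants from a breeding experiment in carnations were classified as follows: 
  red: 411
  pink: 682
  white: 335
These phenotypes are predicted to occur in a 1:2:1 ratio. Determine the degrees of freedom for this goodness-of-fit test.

A goodness-of-fit test with 3 phenotype classes has df = 3 − 1 = 2.

2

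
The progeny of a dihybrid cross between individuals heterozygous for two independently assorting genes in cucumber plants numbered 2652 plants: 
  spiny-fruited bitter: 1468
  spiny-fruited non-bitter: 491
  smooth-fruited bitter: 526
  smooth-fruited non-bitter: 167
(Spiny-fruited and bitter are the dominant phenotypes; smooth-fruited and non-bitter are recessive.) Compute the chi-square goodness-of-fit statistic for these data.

2.128

A dihybrid F₂ with independent assortment and complete dominance at both loci gives a 9:3:3:1 phenotypic ratio.
Expected counts for N = 2652 under a 9:3:3:1 ratio (total parts = 16):
  spiny-fruited bitter: 2652 × 9/16 = 1491.75
  spiny-fruited non-bitter: 2652 × 3/16 = 497.25
  smooth-fruited bitter: 2652 × 3/16 = 497.25
  smooth-fruited non-bitter: 2652 × 1/16 = 165.75
χ² = Σ (O − E)² / E
  spiny-fruited bitter: (1468 − 1491.75)² / 1491.75 = 0.3781
  spiny-fruited non-bitter: (491 − 497.25)² / 497.25 = 0.0786
  smooth-fruited bitter: (526 − 497.25)² / 497.25 = 1.6623
  smooth-fruited non-bitter: (167 − 165.75)² / 165.75 = 0.0094
χ² = 0.3781 + 0.0786 + 1.6623 + 0.0094 = 2.1284 ≈ 2.128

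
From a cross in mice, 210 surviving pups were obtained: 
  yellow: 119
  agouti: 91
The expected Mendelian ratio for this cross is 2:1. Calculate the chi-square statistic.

Total ratio parts = 3. Expected numbers out of 210:
  yellow: 210 × 2/3 = 140
  agouti: 210 × 1/3 = 70
χ² = Σ (O − E)² / E
  yellow: (119 − 140)² / 140 = 3.1500
  agouti: (91 − 70)² / 70 = 6.3000
χ² = 3.1500 + 6.3000 = 9.450

9.450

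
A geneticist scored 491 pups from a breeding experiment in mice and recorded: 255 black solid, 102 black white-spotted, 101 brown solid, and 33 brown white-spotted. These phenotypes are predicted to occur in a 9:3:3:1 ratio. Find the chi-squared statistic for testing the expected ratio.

3.740

Under the 9:3:3:1 hypothesis (Σ ratio = 16, N = 491):
  black solid: 491 × 9/16 = 276.1875
  black white-spotted: 491 × 3/16 = 92.0625
  brown solid: 491 × 3/16 = 92.0625
  brown white-spotted: 491 × 1/16 = 30.6875
χ² = Σ (O − E)² / E
  black solid: (255 − 276.1875)² / 276.1875 = 1.6254
  black white-spotted: (102 − 92.0625)² / 92.0625 = 1.0727
  brown solid: (101 − 92.0625)² / 92.0625 = 0.8677
  brown white-spotted: (33 − 30.6875)² / 30.6875 = 0.1743
χ² = 1.6254 + 1.0727 + 0.8677 + 0.1743 = 3.7401 ≈ 3.740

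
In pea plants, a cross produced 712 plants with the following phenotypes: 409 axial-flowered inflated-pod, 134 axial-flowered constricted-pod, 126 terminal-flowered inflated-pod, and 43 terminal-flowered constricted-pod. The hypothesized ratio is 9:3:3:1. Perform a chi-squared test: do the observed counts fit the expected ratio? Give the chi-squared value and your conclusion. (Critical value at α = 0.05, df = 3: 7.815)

0.654; consistent

Total ratio parts = 16. Expected numbers out of 712:
  axial-flowered inflated-pod: 712 × 9/16 = 400.5
  axial-flowered constricted-pod: 712 × 3/16 = 133.5
  terminal-flowered inflated-pod: 712 × 3/16 = 133.5
  terminal-flowered constricted-pod: 712 × 1/16 = 44.5
χ² = Σ (O − E)² / E
  axial-flowered inflated-pod: (409 − 400.5)² / 400.5 = 0.1804
  axial-flowered constricted-pod: (134 − 133.5)² / 133.5 = 0.0019
  terminal-flowered inflated-pod: (126 − 133.5)² / 133.5 = 0.4213
  terminal-flowered constricted-pod: (43 − 44.5)² / 44.5 = 0.0506
χ² = 0.1804 + 0.0019 + 0.4213 + 0.0506 = 0.6542 ≈ 0.654
Degrees of freedom = 4 − 1 = 3; critical value at α = 0.05 is 7.815.
Since 0.654 < 7.815, we fail to reject the null hypothesis — the data are consistent with the 9:3:3:1 ratio.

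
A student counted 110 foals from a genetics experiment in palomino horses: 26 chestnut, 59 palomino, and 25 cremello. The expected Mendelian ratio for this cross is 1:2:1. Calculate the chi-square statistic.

Total ratio parts = 4. Expected numbers out of 110:
  chestnut: 110 × 1/4 = 27.5
  palomino: 110 × 2/4 = 55
  cremello: 110 × 1/4 = 27.5
χ² = Σ (O − E)² / E
  chestnut: (26 − 27.5)² / 27.5 = 0.0818
  palomino: (59 − 55)² / 55 = 0.2909
  cremello: (25 − 27.5)² / 27.5 = 0.2273
χ² = 0.0818 + 0.2909 + 0.2273 = 0.600

0.600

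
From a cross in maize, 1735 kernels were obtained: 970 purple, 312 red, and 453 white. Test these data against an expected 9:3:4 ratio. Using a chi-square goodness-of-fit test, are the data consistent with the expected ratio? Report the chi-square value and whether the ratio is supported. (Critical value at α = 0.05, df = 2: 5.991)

1.435; consistent

Expected counts for N = 1735 under a 9:3:4 ratio (total parts = 16):
  purple: 1735 × 9/16 = 975.9375
  red: 1735 × 3/16 = 325.3125
  white: 1735 × 4/16 = 433.75
χ² = Σ (O − E)² / E
  purple: (970 − 975.9375)² / 975.9375 = 0.0361
  red: (312 − 325.3125)² / 325.3125 = 0.5448
  white: (453 − 433.75)² / 433.75 = 0.8543
χ² = 0.0361 + 0.5448 + 0.8543 = 1.4352 ≈ 1.435
Degrees of freedom = 3 − 1 = 2; critical value at α = 0.05 is 5.991.
Since 1.435 < 5.991, we fail to reject the null hypothesis — the data are consistent with the 9:3:4 ratio.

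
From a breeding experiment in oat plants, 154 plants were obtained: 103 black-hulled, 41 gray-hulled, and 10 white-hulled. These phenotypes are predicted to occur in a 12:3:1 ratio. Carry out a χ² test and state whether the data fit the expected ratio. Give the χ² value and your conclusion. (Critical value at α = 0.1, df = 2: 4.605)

6.459; not consistent

Under the 12:3:1 hypothesis (Σ ratio = 16, N = 154):
  black-hulled: 154 × 12/16 = 115.5
  gray-hulled: 154 × 3/16 = 28.875
  white-hulled: 154 × 1/16 = 9.625
χ² = Σ (O − E)² / E
  black-hulled: (103 − 115.5)² / 115.5 = 1.3528
  gray-hulled: (41 − 28.875)² / 28.875 = 5.0915
  white-hulled: (10 − 9.625)² / 9.625 = 0.0146
χ² = 1.3528 + 5.0915 + 0.0146 = 6.4589 ≈ 6.459
Degrees of freedom = 3 − 1 = 2; critical value at α = 0.1 is 4.605.
Since 6.459 > 4.605, we reject the null hypothesis — the data do not fit the 12:3:1 ratio.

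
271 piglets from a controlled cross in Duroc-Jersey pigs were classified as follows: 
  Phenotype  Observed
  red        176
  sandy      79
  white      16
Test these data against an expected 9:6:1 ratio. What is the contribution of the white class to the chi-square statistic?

0.052

Total ratio parts = 16. Expected numbers out of 271:
  red: 271 × 9/16 = 152.4375
  sandy: 271 × 6/16 = 101.625
  white: 271 × 1/16 = 16.9375
Contribution of white: (16 − 16.9375)² / 16.9375 = 0.0519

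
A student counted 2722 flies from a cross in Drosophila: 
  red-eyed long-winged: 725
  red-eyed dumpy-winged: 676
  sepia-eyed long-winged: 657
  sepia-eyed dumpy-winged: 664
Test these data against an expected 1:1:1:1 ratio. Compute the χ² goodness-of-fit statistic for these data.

Total ratio parts = 4. Expected numbers out of 2722:
  red-eyed long-winged: 2722 × 1/4 = 680.5
  red-eyed dumpy-winged: 2722 × 1/4 = 680.5
  sepia-eyed long-winged: 2722 × 1/4 = 680.5
  sepia-eyed dumpy-winged: 2722 × 1/4 = 680.5
χ² = Σ (O − E)² / E
  red-eyed long-winged: (725 − 680.5)² / 680.5 = 2.9100
  red-eyed dumpy-winged: (676 − 680.5)² / 680.5 = 0.0298
  sepia-eyed long-winged: (657 − 680.5)² / 680.5 = 0.8115
  sepia-eyed dumpy-winged: (664 − 680.5)² / 680.5 = 0.4001
χ² = 2.9100 + 0.0298 + 0.8115 + 0.4001 = 4.1514 ≈ 4.151

4.151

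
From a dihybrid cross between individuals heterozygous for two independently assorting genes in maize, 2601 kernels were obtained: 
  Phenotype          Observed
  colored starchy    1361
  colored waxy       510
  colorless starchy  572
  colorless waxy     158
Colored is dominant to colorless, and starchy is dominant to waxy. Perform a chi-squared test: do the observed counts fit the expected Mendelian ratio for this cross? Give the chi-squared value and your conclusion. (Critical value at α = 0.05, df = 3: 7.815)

A dihybrid F₂ with independent assortment and complete dominance at both loci gives a 9:3:3:1 phenotypic ratio.
Under the 9:3:3:1 hypothesis (Σ ratio = 16, N = 2601):
  colored starchy: 2601 × 9/16 = 1463.0625
  colored waxy: 2601 × 3/16 = 487.6875
  colorless starchy: 2601 × 3/16 = 487.6875
  colorless waxy: 2601 × 1/16 = 162.5625
χ² = Σ (O − E)² / E
  colored starchy: (1361 − 1463.0625)² / 1463.0625 = 7.1198
  colored waxy: (510 − 487.6875)² / 487.6875 = 1.0208
  colorless starchy: (572 − 487.6875)² / 487.6875 = 14.5761
  colorless waxy: (158 − 162.5625)² / 162.5625 = 0.1281
χ² = 7.1198 + 1.0208 + 14.5761 + 0.1281 = 22.8448 ≈ 22.845
Degrees of freedom = 4 − 1 = 3; critical value at α = 0.05 is 7.815.
Since 22.845 > 7.815, we reject the null hypothesis — the data do not fit the 9:3:3:1 ratio.

22.845; not consistent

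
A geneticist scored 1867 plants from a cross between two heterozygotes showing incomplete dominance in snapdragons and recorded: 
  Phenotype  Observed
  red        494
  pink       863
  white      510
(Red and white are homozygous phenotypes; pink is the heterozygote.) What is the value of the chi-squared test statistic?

10.923

With incomplete dominance, a heterozygote × heterozygote cross gives a 1:2:1 phenotypic ratio.
Expected counts for N = 1867 under a 1:2:1 ratio (total parts = 4):
  red: 1867 × 1/4 = 466.75
  pink: 1867 × 2/4 = 933.5
  white: 1867 × 1/4 = 466.75
χ² = Σ (O − E)² / E
  red: (494 − 466.75)² / 466.75 = 1.5909
  pink: (863 − 933.5)² / 933.5 = 5.3243
  white: (510 − 466.75)² / 466.75 = 4.0076
χ² = 1.5909 + 5.3243 + 4.0076 = 10.9228 ≈ 10.923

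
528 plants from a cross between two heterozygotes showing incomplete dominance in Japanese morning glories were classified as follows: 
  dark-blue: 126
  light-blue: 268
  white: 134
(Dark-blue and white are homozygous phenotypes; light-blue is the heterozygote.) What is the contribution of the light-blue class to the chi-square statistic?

With incomplete dominance, a heterozygote × heterozygote cross gives a 1:2:1 phenotypic ratio.
Under the 1:2:1 hypothesis (Σ ratio = 4, N = 528):
  dark-blue: 528 × 1/4 = 132
  light-blue: 528 × 2/4 = 264
  white: 528 × 1/4 = 132
Contribution of light-blue: (268 − 264)² / 264 = 0.0606

0.061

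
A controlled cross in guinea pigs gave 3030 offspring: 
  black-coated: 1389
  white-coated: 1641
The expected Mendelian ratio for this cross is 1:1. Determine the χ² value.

Under the 1:1 hypothesis (Σ ratio = 2, N = 3030):
  black-coated: 3030 × 1/2 = 1515
  white-coated: 3030 × 1/2 = 1515
χ² = Σ (O − E)² / E
  black-coated: (1389 − 1515)² / 1515 = 10.4792
  white-coated: (1641 − 1515)² / 1515 = 10.4792
χ² = 10.4792 + 10.4792 = 20.9584 ≈ 20.958

20.958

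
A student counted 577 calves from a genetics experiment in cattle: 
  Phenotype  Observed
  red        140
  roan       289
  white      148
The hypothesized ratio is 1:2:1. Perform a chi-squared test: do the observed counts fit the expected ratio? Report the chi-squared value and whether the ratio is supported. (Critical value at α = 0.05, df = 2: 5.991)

Total ratio parts = 4. Expected numbers out of 577:
  red: 577 × 1/4 = 144.25
  roan: 577 × 2/4 = 288.5
  white: 577 × 1/4 = 144.25
χ² = Σ (O − E)² / E
  red: (140 − 144.25)² / 144.25 = 0.1252
  roan: (289 − 288.5)² / 288.5 = 0.0009
  white: (148 − 144.25)² / 144.25 = 0.0975
χ² = 0.1252 + 0.0009 + 0.0975 = 0.2236 ≈ 0.224
Degrees of freedom = 3 − 1 = 2; critical value at α = 0.05 is 5.991.
Since 0.224 < 5.991, we fail to reject the null hypothesis — the data are consistent with the 1:2:1 ratio.

0.224; consistent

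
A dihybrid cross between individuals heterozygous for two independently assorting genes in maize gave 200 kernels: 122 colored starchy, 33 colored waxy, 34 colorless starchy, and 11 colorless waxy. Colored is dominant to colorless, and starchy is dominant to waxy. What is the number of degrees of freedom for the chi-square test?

A dihybrid F₂ with independent assortment and complete dominance at both loci gives a 9:3:3:1 phenotypic ratio.
A goodness-of-fit test with 4 phenotype classes has df = 4 − 1 = 3.

3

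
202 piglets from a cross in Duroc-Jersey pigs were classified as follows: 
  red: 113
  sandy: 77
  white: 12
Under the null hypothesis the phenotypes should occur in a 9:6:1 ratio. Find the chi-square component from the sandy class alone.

0.021

Under the 9:6:1 hypothesis (Σ ratio = 16, N = 202):
  red: 202 × 9/16 = 113.625
  sandy: 202 × 6/16 = 75.75
  white: 202 × 1/16 = 12.625
Contribution of sandy: (77 − 75.75)² / 75.75 = 0.0206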